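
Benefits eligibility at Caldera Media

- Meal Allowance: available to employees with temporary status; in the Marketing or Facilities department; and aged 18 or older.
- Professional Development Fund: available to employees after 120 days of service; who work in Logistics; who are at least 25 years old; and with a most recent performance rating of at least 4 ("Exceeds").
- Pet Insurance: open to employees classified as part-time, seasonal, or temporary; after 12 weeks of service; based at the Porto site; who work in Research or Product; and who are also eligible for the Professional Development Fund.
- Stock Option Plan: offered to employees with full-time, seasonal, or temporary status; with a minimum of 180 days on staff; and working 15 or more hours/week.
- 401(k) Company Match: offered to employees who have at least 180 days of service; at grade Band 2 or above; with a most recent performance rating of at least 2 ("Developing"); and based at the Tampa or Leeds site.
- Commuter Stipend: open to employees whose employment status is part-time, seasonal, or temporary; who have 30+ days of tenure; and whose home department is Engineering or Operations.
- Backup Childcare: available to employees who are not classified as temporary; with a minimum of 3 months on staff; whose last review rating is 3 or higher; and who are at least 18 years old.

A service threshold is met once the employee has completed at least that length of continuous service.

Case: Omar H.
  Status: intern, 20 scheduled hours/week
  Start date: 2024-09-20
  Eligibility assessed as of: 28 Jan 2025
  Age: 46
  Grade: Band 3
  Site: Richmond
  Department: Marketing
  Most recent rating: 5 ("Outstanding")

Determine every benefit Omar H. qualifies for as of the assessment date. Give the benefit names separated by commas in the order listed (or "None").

Service from 2024-09-20 to 28 Jan 2025: 130 days.
Meal Allowance — status intern ✗ (requires temporary) → not eligible.
Professional Development Fund — service 130 days ≥ 120 days ✓; dept Marketing ✗ → not eligible.
Pet Insurance — status intern ✗ (requires part-time, seasonal, or temporary) → not eligible.
Stock Option Plan — status intern ✗ (requires full-time, seasonal, or temporary) → not eligible.
401(k) Company Match — service 130 days < 180 days ✗ → not eligible.
Commuter Stipend — status intern ✗ (requires part-time, seasonal, or temporary) → not eligible.
Backup Childcare — status intern ✓ (not excluded); service 130 days ≥ 3 months (≈90 days) ✓; rating 5 ≥ 3 ✓; age 46 ≥ 18 ✓ → eligible.

Backup Childcare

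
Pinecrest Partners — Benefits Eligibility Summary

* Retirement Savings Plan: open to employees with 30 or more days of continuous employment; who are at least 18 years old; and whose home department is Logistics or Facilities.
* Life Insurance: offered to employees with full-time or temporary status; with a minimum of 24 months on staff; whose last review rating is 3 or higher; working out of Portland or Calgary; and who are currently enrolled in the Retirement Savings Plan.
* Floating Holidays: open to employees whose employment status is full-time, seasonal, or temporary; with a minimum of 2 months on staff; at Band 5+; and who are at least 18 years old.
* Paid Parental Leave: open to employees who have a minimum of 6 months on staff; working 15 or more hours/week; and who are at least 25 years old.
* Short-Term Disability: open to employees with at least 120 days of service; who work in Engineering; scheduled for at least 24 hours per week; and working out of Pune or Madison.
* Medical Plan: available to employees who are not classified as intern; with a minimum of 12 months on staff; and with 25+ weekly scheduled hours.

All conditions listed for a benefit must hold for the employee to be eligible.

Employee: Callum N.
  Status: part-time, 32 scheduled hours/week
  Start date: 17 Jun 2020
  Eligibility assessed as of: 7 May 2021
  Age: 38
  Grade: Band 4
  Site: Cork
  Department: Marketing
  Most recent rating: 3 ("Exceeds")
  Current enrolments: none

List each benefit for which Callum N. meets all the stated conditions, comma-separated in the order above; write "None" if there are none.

Paid Parental Leave

Service from 17 Jun 2020 to 7 May 2021: 324 days.
Retirement Savings Plan — service 324 days ≥ 30 days ✓; age 38 ≥ 18 ✓; dept Marketing ✗ → not eligible.
Life Insurance — status part-time ✗ (requires full-time or temporary) → not eligible.
Floating Holidays — status part-time ✗ (requires full-time, seasonal, or temporary) → not eligible.
Paid Parental Leave — service 324 days ≥ 6 months (≈180 days) ✓; 32 hrs/wk ≥ 15 ✓; age 38 ≥ 25 ✓ → eligible.
Short-Term Disability — service 324 days ≥ 120 days ✓; dept Marketing ✗ → not eligible.
Medical Plan — status part-time ✓ (not excluded); service 324 days < 12 months (≈360 days) ✗ → not eligible.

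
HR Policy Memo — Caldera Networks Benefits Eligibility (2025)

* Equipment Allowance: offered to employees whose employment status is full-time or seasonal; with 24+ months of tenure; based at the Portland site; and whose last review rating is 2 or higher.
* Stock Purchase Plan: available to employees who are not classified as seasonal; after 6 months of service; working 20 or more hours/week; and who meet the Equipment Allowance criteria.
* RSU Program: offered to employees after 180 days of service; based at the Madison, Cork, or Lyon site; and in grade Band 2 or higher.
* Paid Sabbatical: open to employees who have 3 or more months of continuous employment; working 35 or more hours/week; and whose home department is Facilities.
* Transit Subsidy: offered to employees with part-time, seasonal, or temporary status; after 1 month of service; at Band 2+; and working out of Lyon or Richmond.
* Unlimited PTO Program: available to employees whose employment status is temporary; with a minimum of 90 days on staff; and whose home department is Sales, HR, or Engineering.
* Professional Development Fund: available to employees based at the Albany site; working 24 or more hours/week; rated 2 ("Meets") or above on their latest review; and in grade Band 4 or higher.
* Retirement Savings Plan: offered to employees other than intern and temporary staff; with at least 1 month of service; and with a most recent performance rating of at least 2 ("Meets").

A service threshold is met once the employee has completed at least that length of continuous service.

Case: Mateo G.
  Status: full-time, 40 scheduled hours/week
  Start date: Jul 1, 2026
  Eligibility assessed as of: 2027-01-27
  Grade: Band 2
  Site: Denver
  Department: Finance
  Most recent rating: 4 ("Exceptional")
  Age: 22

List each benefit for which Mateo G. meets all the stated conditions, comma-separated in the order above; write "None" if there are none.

Service from Jul 1, 2026 to 2027-01-27: 210 days.
Equipment Allowance — status full-time ✓; service 210 days < 24 months (≈720 days) ✗ → not eligible.
Stock Purchase Plan — status full-time ✓ (not excluded); service 210 days ≥ 6 months (≈180 days) ✓; 40 hrs/wk ≥ 20 ✓; not eligible for Equipment Allowance ✗ → not eligible.
RSU Program — service 210 days ≥ 180 days ✓; site Denver ✗ (not Madison, Cork, or Lyon) → not eligible.
Paid Sabbatical — service 210 days ≥ 3 months (≈90 days) ✓; 40 hrs/wk ≥ 35 ✓; dept Finance ✗ → not eligible.
Transit Subsidy — status full-time ✗ (requires part-time, seasonal, or temporary) → not eligible.
Unlimited PTO Program — status full-time ✗ (requires temporary) → not eligible.
Professional Development Fund — site Denver ✗ (not Albany) → not eligible.
Retirement Savings Plan — status full-time ✓ (not excluded); service 210 days ≥ 1 month (≈30 days) ✓; rating 4 ≥ 2 ✓ → eligible.

Retirement Savings Plan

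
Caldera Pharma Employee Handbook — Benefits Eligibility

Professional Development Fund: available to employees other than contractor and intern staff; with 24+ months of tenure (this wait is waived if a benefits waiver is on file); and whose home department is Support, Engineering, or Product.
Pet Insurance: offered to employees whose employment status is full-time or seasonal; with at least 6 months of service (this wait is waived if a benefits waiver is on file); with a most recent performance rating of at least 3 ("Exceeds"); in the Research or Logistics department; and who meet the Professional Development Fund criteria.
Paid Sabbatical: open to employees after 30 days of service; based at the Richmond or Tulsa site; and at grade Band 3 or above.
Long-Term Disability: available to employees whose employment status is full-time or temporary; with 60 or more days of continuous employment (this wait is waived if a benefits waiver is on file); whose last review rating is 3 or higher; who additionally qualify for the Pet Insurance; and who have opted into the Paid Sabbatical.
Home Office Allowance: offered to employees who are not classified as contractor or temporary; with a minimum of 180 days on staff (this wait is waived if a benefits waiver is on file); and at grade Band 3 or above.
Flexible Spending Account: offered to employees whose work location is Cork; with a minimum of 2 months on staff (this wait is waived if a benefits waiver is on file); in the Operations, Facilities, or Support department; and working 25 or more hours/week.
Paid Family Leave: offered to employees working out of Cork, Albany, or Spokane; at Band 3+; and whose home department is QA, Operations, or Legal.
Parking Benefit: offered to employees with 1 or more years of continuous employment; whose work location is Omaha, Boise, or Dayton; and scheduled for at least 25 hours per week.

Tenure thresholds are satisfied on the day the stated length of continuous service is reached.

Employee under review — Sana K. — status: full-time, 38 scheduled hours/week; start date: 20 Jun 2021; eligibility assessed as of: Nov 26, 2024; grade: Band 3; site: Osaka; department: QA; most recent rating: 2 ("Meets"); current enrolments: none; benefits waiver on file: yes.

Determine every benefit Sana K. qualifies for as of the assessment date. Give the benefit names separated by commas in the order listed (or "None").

Home Office Allowance

Service from 20 Jun 2021 to Nov 26, 2024: 1255 days.
Professional Development Fund — status full-time ✓ (not excluded); benefits waiver on file ✓; dept QA ✗ → not eligible.
Pet Insurance — status full-time ✓; benefits waiver on file ✓; rating 2 < 3 ✗ → not eligible.
Paid Sabbatical — service 1255 days ≥ 30 days ✓; site Osaka ✗ (not Richmond or Tulsa) → not eligible.
Long-Term Disability — status full-time ✓; benefits waiver on file ✓; rating 2 < 3 ✗ → not eligible.
Home Office Allowance — status full-time ✓ (not excluded); benefits waiver on file ✓; grade Band 3 ≥ Band 3 ✓ → eligible.
Flexible Spending Account — site Osaka ✗ (not Cork) → not eligible.
Paid Family Leave — site Osaka ✗ (not Cork, Albany, or Spokane) → not eligible.
Parking Benefit — service 1255 days ≥ 1 year (≈365 days) ✓; site Osaka ✗ (not Omaha, Boise, or Dayton) → not eligible.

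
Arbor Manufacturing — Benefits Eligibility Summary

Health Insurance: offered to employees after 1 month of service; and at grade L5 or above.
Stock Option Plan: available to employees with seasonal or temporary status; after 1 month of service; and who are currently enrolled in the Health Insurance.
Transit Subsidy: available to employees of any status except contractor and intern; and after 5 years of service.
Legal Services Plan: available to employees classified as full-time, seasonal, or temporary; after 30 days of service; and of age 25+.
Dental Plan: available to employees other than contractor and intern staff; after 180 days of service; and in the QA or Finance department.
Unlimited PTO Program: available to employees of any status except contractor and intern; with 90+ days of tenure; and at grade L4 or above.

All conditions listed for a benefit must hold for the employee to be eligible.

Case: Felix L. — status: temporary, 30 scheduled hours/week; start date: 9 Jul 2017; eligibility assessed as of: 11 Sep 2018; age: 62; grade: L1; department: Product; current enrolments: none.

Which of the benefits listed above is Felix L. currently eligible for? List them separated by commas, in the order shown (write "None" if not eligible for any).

Service from 9 Jul 2017 to 11 Sep 2018: 429 days.
Health Insurance — service 429 days ≥ 1 month (≈30 days) ✓; grade L1 < L5 ✗ → not eligible.
Stock Option Plan — status temporary ✓; service 429 days ≥ 1 month (≈30 days) ✓; not enrolled in Health Insurance ✗ → not eligible.
Transit Subsidy — status temporary ✓ (not excluded); service 429 days < 5 years (≈1825 days) ✗ → not eligible.
Legal Services Plan — status temporary ✓; service 429 days ≥ 30 days ✓; age 62 ≥ 25 ✓ → eligible.
Dental Plan — status temporary ✓ (not excluded); service 429 days ≥ 180 days ✓; dept Product ✗ → not eligible.
Unlimited PTO Program — status temporary ✓ (not excluded); service 429 days ≥ 90 days ✓; grade L1 < L4 ✗ → not eligible.

Legal Services Plan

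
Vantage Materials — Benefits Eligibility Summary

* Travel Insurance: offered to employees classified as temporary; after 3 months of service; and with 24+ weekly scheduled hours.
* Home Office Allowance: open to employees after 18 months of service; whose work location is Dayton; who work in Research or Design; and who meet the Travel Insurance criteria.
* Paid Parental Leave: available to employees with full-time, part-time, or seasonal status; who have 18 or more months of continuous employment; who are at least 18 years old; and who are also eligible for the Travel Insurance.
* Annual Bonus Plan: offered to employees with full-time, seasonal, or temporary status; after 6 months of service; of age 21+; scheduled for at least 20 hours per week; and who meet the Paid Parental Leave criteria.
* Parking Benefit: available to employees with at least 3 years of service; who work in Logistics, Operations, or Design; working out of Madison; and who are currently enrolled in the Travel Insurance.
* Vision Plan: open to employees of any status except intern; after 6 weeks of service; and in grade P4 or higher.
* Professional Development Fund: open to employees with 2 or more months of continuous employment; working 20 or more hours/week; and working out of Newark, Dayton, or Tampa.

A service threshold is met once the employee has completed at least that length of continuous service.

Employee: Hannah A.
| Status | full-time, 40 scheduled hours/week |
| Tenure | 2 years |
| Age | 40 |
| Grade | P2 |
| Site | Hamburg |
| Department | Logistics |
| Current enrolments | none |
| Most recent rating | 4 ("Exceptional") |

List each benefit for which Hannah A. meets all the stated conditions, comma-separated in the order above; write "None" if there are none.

None

Travel Insurance — status full-time ✗ (requires temporary) → not eligible.
Home Office Allowance — service 2 years ≥ 18 months (≈540 days) ✓; site Hamburg ✗ (not Dayton) → not eligible.
Paid Parental Leave — status full-time ✓; service 2 years ≥ 18 months (≈540 days) ✓; age 40 ≥ 18 ✓; not eligible for Travel Insurance ✗ → not eligible.
Annual Bonus Plan — status full-time ✓; service 2 years ≥ 6 months (≈180 days) ✓; age 40 ≥ 21 ✓; 40 hrs/wk ≥ 20 ✓; not eligible for Paid Parental Leave ✗ → not eligible.
Parking Benefit — service 2 years < 3 years ✗ → not eligible.
Vision Plan — status full-time ✓ (not excluded); service 2 years ≥ 6 weeks (≈42 days) ✓; grade P2 < P4 ✗ → not eligible.
Professional Development Fund — service 2 years ≥ 2 months (≈60 days) ✓; 40 hrs/wk ≥ 20 ✓; site Hamburg ✗ (not Newark, Dayton, or Tampa) → not eligible.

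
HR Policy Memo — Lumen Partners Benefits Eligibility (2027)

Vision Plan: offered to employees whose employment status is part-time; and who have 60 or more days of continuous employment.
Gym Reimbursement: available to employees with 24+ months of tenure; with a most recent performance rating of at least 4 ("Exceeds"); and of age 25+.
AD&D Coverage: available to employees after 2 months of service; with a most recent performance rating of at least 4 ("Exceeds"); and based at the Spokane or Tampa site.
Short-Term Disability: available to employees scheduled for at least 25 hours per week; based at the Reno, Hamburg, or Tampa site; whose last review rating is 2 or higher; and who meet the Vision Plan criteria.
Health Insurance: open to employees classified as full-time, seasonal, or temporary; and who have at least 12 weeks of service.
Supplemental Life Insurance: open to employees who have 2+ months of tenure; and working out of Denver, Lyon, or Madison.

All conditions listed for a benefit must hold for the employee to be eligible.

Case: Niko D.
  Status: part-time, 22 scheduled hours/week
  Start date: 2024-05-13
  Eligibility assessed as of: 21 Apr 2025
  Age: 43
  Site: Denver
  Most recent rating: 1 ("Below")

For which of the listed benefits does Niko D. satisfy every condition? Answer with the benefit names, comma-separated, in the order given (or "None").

Vision Plan, Supplemental Life Insurance

Service from 2024-05-13 to 21 Apr 2025: 343 days.
Vision Plan — status part-time ✓; service 343 days ≥ 60 days ✓ → eligible.
Gym Reimbursement — service 343 days < 24 months (≈720 days) ✗ → not eligible.
AD&D Coverage — service 343 days ≥ 2 months (≈60 days) ✓; rating 1 < 4 ✗ → not eligible.
Short-Term Disability — 22 hrs/wk < 25 ✗ → not eligible.
Health Insurance — status part-time ✗ (requires full-time, seasonal, or temporary) → not eligible.
Supplemental Life Insurance — service 343 days ≥ 2 months (≈60 days) ✓; site Denver ✓ → eligible.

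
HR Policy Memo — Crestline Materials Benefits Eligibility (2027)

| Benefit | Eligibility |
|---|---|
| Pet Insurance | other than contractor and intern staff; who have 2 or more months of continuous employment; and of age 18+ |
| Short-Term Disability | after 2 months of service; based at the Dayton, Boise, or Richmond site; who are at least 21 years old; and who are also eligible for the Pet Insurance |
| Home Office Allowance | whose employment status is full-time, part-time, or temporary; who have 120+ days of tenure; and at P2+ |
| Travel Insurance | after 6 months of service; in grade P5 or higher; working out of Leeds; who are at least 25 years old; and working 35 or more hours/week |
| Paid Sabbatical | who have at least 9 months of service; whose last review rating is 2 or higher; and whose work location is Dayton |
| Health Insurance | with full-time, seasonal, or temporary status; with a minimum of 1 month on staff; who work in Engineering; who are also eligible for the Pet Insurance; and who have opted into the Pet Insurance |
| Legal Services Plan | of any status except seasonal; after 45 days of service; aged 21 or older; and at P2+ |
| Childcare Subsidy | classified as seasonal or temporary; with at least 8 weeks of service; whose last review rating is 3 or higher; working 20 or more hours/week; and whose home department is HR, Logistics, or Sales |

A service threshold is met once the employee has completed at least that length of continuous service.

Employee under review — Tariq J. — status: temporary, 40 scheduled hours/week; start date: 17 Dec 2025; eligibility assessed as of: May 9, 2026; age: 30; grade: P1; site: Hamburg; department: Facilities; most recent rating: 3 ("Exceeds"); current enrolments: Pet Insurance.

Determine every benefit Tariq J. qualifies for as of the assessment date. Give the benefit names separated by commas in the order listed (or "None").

Service from 17 Dec 2025 to May 9, 2026: 143 days.
Pet Insurance — status temporary ✓ (not excluded); service 143 days ≥ 2 months (≈60 days) ✓; age 30 ≥ 18 ✓ → eligible.
Short-Term Disability — service 143 days ≥ 2 months (≈60 days) ✓; site Hamburg ✗ (not Dayton, Boise, or Richmond) → not eligible.
Home Office Allowance — status temporary ✓; service 143 days ≥ 120 days ✓; grade P1 < P2 ✗ → not eligible.
Travel Insurance — service 143 days < 6 months (≈180 days) ✗ → not eligible.
Paid Sabbatical — service 143 days < 9 months (≈270 days) ✗ → not eligible.
Health Insurance — status temporary ✓; service 143 days ≥ 1 month (≈30 days) ✓; dept Facilities ✗ → not eligible.
Legal Services Plan — status temporary ✓ (not excluded); service 143 days ≥ 45 days ✓; age 30 ≥ 21 ✓; grade P1 < P2 ✗ → not eligible.
Childcare Subsidy — status temporary ✓; service 143 days ≥ 8 weeks (≈56 days) ✓; rating 3 ≥ 3 ✓; 40 hrs/wk ≥ 20 ✓; dept Facilities ✗ → not eligible.

Pet Insurance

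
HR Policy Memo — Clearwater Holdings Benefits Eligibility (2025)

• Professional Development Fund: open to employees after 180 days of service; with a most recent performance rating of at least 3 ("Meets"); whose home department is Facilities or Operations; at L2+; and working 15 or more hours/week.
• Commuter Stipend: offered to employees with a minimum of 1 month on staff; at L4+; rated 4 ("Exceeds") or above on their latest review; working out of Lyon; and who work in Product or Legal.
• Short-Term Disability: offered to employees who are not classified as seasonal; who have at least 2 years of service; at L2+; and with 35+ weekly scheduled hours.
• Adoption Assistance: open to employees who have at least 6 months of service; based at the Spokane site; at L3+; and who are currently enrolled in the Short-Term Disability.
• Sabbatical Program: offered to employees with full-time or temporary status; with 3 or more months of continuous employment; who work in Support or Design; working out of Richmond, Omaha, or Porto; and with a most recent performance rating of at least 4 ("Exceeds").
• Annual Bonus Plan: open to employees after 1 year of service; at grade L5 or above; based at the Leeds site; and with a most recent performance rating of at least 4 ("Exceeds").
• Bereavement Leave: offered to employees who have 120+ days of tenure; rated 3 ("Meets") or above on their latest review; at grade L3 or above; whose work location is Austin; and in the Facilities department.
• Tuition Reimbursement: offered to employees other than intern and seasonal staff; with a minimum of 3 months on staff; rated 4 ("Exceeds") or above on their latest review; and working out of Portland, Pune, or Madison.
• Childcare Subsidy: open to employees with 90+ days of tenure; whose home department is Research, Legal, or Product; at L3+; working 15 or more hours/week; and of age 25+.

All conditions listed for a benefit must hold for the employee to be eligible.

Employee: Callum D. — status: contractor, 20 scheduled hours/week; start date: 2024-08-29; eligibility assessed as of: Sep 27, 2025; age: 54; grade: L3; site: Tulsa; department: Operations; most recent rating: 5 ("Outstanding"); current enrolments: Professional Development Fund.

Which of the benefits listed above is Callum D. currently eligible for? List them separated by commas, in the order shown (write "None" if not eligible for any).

Service from 2024-08-29 to Sep 27, 2025: 394 days.
Professional Development Fund — service 394 days ≥ 180 days ✓; rating 5 ≥ 3 ✓; dept Operations ✓; grade L3 ≥ L2 ✓; 20 hrs/wk ≥ 15 ✓ → eligible.
Commuter Stipend — service 394 days ≥ 1 month (≈30 days) ✓; grade L3 < L4 ✗ → not eligible.
Short-Term Disability — status contractor ✓ (not excluded); service 394 days < 2 years (≈730 days) ✗ → not eligible.
Adoption Assistance — service 394 days ≥ 6 months (≈180 days) ✓; site Tulsa ✗ (not Spokane) → not eligible.
Sabbatical Program — status contractor ✗ (requires full-time or temporary) → not eligible.
Annual Bonus Plan — service 394 days ≥ 1 year (≈365 days) ✓; grade L3 < L5 ✗ → not eligible.
Bereavement Leave — service 394 days ≥ 120 days ✓; rating 5 ≥ 3 ✓; grade L3 ≥ L3 ✓; site Tulsa ✗ (not Austin) → not eligible.
Tuition Reimbursement — status contractor ✓ (not excluded); service 394 days ≥ 3 months (≈90 days) ✓; rating 5 ≥ 4 ✓; site Tulsa ✗ (not Portland, Pune, or Madison) → not eligible.
Childcare Subsidy — service 394 days ≥ 90 days ✓; dept Operations ✗ → not eligible.

Professional Development Fund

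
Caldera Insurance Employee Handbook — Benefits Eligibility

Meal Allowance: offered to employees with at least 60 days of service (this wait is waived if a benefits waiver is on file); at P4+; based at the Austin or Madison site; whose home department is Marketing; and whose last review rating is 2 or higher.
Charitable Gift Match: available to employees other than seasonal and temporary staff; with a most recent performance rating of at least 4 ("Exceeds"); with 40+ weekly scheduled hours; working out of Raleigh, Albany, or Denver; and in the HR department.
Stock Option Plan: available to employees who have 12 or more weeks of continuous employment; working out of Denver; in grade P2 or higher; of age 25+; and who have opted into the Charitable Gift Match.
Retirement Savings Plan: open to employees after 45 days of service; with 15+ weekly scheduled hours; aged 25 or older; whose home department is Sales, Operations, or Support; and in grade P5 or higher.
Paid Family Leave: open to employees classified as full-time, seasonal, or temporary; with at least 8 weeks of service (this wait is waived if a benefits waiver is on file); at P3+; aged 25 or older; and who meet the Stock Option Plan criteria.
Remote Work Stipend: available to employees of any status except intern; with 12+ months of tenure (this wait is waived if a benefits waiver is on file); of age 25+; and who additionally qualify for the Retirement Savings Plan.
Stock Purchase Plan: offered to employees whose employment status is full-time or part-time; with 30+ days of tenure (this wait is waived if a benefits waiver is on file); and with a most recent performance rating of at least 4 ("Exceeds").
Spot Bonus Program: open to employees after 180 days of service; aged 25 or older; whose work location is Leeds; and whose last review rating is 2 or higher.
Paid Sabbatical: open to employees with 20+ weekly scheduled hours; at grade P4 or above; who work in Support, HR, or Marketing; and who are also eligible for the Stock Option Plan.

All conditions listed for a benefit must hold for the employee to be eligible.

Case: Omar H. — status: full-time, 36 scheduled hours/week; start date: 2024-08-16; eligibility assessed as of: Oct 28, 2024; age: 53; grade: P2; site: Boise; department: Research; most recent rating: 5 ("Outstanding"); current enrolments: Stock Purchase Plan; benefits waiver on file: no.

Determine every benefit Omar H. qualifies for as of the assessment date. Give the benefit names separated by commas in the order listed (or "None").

Service from 2024-08-16 to Oct 28, 2024: 73 days.
Meal Allowance — no waiver, service 73 days ≥ 60 days ✓; grade P2 < P4 ✗ → not eligible.
Charitable Gift Match — status full-time ✓ (not excluded); rating 5 ≥ 4 ✓; 36 hrs/wk < 40 ✗ → not eligible.
Stock Option Plan — service 73 days < 12 weeks (≈84 days) ✗ → not eligible.
Retirement Savings Plan — service 73 days ≥ 45 days ✓; 36 hrs/wk ≥ 15 ✓; age 53 ≥ 25 ✓; dept Research ✗ → not eligible.
Paid Family Leave — status full-time ✓; no waiver, service 73 days ≥ 8 weeks (≈56 days) ✓; grade P2 < P3 ✗ → not eligible.
Remote Work Stipend — status full-time ✓ (not excluded); no waiver, service 73 days < 12 months (≈360 days) ✗ → not eligible.
Stock Purchase Plan — status full-time ✓; no waiver, service 73 days ≥ 30 days ✓; rating 5 ≥ 4 ✓ → eligible.
Spot Bonus Program — service 73 days < 180 days ✗ → not eligible.
Paid Sabbatical — 36 hrs/wk ≥ 20 ✓; grade P2 < P4 ✗ → not eligible.

Stock Purchase Plan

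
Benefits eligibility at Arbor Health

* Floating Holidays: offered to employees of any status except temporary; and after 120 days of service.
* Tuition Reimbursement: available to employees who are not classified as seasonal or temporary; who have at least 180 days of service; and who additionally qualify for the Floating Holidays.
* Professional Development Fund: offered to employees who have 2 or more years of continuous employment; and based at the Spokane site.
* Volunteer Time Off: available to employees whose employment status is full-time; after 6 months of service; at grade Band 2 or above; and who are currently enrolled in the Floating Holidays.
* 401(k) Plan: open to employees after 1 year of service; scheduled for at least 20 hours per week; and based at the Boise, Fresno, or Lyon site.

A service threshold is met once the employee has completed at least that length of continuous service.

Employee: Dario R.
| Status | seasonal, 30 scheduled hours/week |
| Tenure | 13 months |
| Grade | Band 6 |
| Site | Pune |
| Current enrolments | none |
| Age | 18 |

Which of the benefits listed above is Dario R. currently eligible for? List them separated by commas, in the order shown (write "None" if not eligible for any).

Floating Holidays — status seasonal ✓ (not excluded); service 13 months ≥ 120 days ✓ → eligible.
Tuition Reimbursement — status seasonal ✗ (excluded) → not eligible.
Professional Development Fund — service 13 months < 2 years (≈730 days) ✗ → not eligible.
Volunteer Time Off — status seasonal ✗ (requires full-time) → not eligible.
401(k) Plan — service 13 months ≥ 1 year (≈365 days) ✓; 30 hrs/wk ≥ 20 ✓; site Pune ✗ (not Boise, Fresno, or Lyon) → not eligible.

Floating Holidays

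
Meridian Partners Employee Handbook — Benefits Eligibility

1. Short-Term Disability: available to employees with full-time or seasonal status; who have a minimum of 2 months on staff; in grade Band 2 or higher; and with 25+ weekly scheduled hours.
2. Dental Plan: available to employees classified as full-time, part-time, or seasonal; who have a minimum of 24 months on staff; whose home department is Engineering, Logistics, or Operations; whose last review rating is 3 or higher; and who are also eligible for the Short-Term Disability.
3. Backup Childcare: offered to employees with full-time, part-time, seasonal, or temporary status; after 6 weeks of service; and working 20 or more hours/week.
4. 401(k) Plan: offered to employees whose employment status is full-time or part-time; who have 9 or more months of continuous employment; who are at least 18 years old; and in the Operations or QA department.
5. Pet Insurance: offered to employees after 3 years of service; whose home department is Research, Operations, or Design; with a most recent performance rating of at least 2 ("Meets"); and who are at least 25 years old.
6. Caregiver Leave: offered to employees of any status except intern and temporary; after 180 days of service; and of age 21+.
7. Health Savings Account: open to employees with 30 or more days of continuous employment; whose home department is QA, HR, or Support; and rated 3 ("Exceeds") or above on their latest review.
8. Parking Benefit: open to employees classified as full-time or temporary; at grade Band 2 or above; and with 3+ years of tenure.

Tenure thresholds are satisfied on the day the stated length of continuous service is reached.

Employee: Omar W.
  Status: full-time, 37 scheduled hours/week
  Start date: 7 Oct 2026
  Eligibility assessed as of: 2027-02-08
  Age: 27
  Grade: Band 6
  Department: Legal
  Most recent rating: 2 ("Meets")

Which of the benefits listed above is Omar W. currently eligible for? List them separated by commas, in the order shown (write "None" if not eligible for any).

Short-Term Disability, Backup Childcare

Service from 7 Oct 2026 to 2027-02-08: 124 days.
Short-Term Disability — status full-time ✓; service 124 days ≥ 2 months (≈60 days) ✓; grade Band 6 ≥ Band 2 ✓; 37 hrs/wk ≥ 25 ✓ → eligible.
Dental Plan — status full-time ✓; service 124 days < 24 months (≈720 days) ✗ → not eligible.
Backup Childcare — status full-time ✓; service 124 days ≥ 6 weeks (≈42 days) ✓; 37 hrs/wk ≥ 20 ✓ → eligible.
401(k) Plan — status full-time ✓; service 124 days < 9 months (≈270 days) ✗ → not eligible.
Pet Insurance — service 124 days < 3 years (≈1095 days) ✗ → not eligible.
Caregiver Leave — status full-time ✓ (not excluded); service 124 days < 180 days ✗ → not eligible.
Health Savings Account — service 124 days ≥ 30 days ✓; dept Legal ✗ → not eligible.
Parking Benefit — status full-time ✓; grade Band 6 ≥ Band 2 ✓; service 124 days < 3 years (≈1095 days) ✗ → not eligible.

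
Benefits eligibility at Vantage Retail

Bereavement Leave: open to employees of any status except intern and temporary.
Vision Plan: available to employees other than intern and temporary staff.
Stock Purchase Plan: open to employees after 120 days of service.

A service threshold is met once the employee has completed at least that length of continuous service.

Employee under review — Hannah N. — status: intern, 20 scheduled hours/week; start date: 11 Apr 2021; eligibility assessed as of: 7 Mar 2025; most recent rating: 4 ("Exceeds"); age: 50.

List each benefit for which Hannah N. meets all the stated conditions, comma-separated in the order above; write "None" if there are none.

Stock Purchase Plan

Service from 11 Apr 2021 to 7 Mar 2025: 1426 days.
Bereavement Leave — status intern ✗ (excluded) → not eligible.
Vision Plan — status intern ✗ (excluded) → not eligible.
Stock Purchase Plan — service 1426 days ≥ 120 days ✓ → eligible.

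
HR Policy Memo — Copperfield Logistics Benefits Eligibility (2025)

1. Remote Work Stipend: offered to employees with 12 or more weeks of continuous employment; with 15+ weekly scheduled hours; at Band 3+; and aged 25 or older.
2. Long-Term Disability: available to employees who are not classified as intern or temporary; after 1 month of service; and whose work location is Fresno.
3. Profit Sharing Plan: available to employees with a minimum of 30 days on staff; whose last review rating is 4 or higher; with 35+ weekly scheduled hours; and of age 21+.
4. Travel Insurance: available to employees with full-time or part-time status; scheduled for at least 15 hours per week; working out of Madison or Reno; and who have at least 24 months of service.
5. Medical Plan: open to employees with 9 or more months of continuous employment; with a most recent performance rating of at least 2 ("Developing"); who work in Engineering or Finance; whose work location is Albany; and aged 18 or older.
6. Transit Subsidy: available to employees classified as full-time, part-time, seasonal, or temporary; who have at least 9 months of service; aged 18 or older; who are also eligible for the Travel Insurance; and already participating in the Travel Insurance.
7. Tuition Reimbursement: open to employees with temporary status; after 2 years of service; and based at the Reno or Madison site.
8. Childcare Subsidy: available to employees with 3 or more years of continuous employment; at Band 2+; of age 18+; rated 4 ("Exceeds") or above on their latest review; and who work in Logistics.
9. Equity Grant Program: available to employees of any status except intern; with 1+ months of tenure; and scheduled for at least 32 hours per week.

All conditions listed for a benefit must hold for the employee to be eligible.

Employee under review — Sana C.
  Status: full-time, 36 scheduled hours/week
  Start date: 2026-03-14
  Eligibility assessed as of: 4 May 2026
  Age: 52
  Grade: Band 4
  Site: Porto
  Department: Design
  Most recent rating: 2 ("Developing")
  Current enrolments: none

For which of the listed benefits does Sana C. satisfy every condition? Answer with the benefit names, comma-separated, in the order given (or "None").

Service from 2026-03-14 to 4 May 2026: 51 days.
Remote Work Stipend — service 51 days < 12 weeks (≈84 days) ✗ → not eligible.
Long-Term Disability — status full-time ✓ (not excluded); service 51 days ≥ 1 month (≈30 days) ✓; site Porto ✗ (not Fresno) → not eligible.
Profit Sharing Plan — service 51 days ≥ 30 days ✓; rating 2 < 4 ✗ → not eligible.
Travel Insurance — status full-time ✓; 36 hrs/wk ≥ 15 ✓; site Porto ✗ (not Madison or Reno) → not eligible.
Medical Plan — service 51 days < 9 months (≈270 days) ✗ → not eligible.
Transit Subsidy — status full-time ✓; service 51 days < 9 months (≈270 days) ✗ → not eligible.
Tuition Reimbursement — status full-time ✗ (requires temporary) → not eligible.
Childcare Subsidy — service 51 days < 3 years (≈1095 days) ✗ → not eligible.
Equity Grant Program — status full-time ✓ (not excluded); service 51 days ≥ 1 month (≈30 days) ✓; 36 hrs/wk ≥ 32 ✓ → eligible.

Equity Grant Program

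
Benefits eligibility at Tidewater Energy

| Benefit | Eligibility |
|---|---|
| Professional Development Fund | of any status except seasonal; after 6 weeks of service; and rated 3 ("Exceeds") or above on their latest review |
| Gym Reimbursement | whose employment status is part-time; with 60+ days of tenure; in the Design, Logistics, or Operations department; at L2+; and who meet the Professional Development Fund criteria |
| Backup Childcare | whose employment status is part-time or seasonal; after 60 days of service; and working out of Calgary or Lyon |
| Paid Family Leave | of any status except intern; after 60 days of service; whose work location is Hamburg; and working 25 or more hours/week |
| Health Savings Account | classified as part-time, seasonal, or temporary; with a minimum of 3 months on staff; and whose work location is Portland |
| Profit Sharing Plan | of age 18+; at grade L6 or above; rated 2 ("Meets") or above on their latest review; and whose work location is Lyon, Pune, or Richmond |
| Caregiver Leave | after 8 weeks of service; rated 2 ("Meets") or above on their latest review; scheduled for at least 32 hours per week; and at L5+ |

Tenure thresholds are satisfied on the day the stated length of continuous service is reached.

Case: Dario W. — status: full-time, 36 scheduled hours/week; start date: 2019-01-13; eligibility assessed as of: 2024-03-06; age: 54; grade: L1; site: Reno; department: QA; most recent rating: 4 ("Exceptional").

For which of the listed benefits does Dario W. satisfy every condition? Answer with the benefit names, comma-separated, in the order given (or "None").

Professional Development Fund

Service from 2019-01-13 to 2024-03-06: 1879 days.
Professional Development Fund — status full-time ✓ (not excluded); service 1879 days ≥ 6 weeks (≈42 days) ✓; rating 4 ≥ 3 ✓ → eligible.
Gym Reimbursement — status full-time ✗ (requires part-time) → not eligible.
Backup Childcare — status full-time ✗ (requires part-time or seasonal) → not eligible.
Paid Family Leave — status full-time ✓ (not excluded); service 1879 days ≥ 60 days ✓; site Reno ✗ (not Hamburg) → not eligible.
Health Savings Account — status full-time ✗ (requires part-time, seasonal, or temporary) → not eligible.
Profit Sharing Plan — age 54 ≥ 18 ✓; grade L1 < L6 ✗ → not eligible.
Caregiver Leave — service 1879 days ≥ 8 weeks (≈56 days) ✓; rating 4 ≥ 2 ✓; 36 hrs/wk ≥ 32 ✓; grade L1 < L5 ✗ → not eligible.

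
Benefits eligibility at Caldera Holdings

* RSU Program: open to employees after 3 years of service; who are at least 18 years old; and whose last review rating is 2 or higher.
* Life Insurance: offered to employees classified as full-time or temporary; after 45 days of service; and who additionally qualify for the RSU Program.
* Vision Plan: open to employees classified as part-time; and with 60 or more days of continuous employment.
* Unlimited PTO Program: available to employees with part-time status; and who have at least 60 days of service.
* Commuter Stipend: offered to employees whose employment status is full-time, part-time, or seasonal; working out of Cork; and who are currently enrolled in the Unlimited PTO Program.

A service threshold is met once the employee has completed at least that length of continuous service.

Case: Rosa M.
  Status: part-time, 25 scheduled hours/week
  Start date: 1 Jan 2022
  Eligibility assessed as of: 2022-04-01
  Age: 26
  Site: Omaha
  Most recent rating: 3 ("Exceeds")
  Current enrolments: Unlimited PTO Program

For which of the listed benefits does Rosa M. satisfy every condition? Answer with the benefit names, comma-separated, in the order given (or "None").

Vision Plan, Unlimited PTO Program

Service from 1 Jan 2022 to 2022-04-01: 90 days.
RSU Program — service 90 days < 3 years (≈1095 days) ✗ → not eligible.
Life Insurance — status part-time ✗ (requires full-time or temporary) → not eligible.
Vision Plan — status part-time ✓; service 90 days ≥ 60 days ✓ → eligible.
Unlimited PTO Program — status part-time ✓; service 90 days ≥ 60 days ✓ → eligible.
Commuter Stipend — status part-time ✓; site Omaha ✗ (not Cork) → not eligible.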